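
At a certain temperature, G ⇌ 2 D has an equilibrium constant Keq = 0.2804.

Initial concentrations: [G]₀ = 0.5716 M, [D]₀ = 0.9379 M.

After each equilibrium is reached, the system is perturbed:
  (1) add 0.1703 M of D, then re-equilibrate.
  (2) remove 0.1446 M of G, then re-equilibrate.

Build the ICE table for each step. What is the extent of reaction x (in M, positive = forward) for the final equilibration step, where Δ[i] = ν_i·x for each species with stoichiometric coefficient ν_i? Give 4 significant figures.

Q₀ = 1.539 vs Keq = 0.2804 ⇒ Q>K, reverse
Step 1:
                   G          D
  Initial     0.5716     0.9379
  Change      0.2317    -0.4633
  Equil       0.8033     0.4746
  solve Keq expr → x = -0.2317; check Q = 0.2804
Then add 0.1703 M of D.
Step 2:
                   G          D
  Initial     0.8033     0.6449
  Change      0.0744    -0.1488
  Equil       0.8777     0.4961
  solve Keq expr → x = -0.0744; check Q = 0.2804
Then remove 0.1446 M of G.
Step 3:
                   G          D
  Initial     0.7331     0.4961
  Change     0.01851   -0.03702
  Equil       0.7516     0.4591
  solve Keq expr → x = -0.01851; check Q = 0.2804

x = -0.01851 M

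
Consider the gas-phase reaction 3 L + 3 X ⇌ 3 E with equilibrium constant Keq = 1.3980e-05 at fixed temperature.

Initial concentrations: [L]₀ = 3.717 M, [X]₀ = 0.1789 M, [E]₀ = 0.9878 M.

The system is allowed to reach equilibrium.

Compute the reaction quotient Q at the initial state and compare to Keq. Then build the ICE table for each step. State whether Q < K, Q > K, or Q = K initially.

Q₀ = 3.278 vs Keq = 1.3980e-05 ⇒ Q>K, reverse
Step 1:
                  L         X         E
  init        3.717    0.1789    0.9878
  Δ          0.8717    0.8717   -0.8717
  eq          4.589     1.051    0.1161
  solve Keq expr → x = -0.2906; check Q = 1.3980e-05

Q₀ = 3.278; Q > K (proceeds reverse)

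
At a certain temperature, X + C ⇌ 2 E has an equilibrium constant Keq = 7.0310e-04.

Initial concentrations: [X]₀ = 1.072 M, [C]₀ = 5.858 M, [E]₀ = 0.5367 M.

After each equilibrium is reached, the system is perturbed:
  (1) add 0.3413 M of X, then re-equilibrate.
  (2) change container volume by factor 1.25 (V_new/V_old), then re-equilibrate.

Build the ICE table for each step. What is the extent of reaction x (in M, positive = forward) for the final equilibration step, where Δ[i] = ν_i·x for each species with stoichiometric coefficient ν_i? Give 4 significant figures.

Q₀ = 0.04587 vs Keq = 7.0310e-04 ⇒ Q>K, reverse
Step 1:
                   X          C          E
  I            1.072      5.858     0.5367
  C            0.231      0.231     -0.462
  E            1.303      6.089    0.07469
  solve Keq expr → x = -0.231; check Q = 7.0310e-04
Then add 0.3413 M of X.
Step 2:
                   X          C          E
  I            1.644      6.089    0.07469
  C        -0.004533  -0.004533   0.009067
  E             1.64      6.084    0.08376
  solve Keq expr → x = 0.004533; check Q = 7.0310e-04
Then change container volume by factor 1.25 (V_new/V_old).
Step 3:
                   X          C          E
  I            1.312      4.868      0.067
  C                0          0          0
  E            1.312      4.868      0.067
  solve Keq expr → x = 0; check Q = 7.0310e-04

x = 0 M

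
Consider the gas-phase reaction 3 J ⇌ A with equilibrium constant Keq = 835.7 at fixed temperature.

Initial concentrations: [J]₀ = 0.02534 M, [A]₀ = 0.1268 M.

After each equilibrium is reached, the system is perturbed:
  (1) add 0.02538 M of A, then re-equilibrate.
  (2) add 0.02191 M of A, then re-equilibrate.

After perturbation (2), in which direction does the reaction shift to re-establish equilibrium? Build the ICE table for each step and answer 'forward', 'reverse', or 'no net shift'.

Direction: reverse

Q₀ = 7793 vs Keq = 835.7 ⇒ Q>K, reverse
Step 1:
                  J         A
  I         0.02534    0.1268
  C         0.02672 -0.008906
  E         0.05206    0.1179
  solve Keq expr → x = -0.008906; check Q = 835.7
Then add 0.02538 M of A.
Step 2:
                  J         A
  I         0.05206    0.1433
  C        0.003351 -0.001117
  E         0.05541    0.1422
  solve Keq expr → x = -0.001117; check Q = 835.7
Then add 0.02191 M of A.
Step 3:
                  J         A
  I         0.05541    0.1641
  C        0.002609 -8.6961e-04
  E         0.05802    0.1632
  solve Keq expr → x = -8.6961e-04; check Q = 835.7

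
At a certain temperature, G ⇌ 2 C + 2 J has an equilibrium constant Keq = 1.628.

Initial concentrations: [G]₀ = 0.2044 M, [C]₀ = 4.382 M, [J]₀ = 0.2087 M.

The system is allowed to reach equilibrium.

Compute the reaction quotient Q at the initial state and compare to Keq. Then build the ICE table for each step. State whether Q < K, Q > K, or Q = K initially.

Q₀ = 4.092; Q > K (proceeds reverse)

Q₀ = 4.092 vs Keq = 1.628 ⇒ Q>K, reverse
Step 1:
                    G           C           J
  I            0.2044       4.382      0.2087
  C           0.03243    -0.06487    -0.06487
  E            0.2368       4.317      0.1438
  solve Keq expr → x = -0.03243; check Q = 1.628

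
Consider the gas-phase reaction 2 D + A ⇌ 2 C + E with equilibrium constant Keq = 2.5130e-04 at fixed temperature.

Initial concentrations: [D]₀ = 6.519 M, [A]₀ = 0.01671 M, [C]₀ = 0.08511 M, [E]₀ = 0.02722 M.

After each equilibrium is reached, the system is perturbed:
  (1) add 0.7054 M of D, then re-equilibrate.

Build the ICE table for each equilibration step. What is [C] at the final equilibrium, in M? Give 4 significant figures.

Q₀ = 2.7766e-04 vs Keq = 2.5130e-04 ⇒ Q>K, reverse
Step 1:
                   D          A          C          E
  I            6.519    0.01671    0.08511    0.02722
  C         0.001387 6.9340e-04  -0.001387 -6.9340e-04
  E             6.52     0.0174    0.08372    0.02653
  solve Keq expr → x = -6.9340e-04; check Q = 2.5130e-04
Then add 0.7054 M of D.
Step 2:
                   D          A          C          E
  I            7.226     0.0174    0.08372    0.02653
  C        -0.002849  -0.001425   0.002849   0.001425
  E            7.223    0.01598    0.08657    0.02795
  solve Keq expr → x = 0.001425; check Q = 2.5130e-04

[C]_eq = 0.08657 M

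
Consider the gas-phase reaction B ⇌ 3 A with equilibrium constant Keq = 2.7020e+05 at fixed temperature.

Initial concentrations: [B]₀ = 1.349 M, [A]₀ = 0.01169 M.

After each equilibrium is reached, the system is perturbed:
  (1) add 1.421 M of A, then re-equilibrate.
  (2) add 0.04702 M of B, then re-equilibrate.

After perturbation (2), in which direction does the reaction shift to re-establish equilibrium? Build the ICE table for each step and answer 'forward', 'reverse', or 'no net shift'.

Direction: forward

Q₀ = 1.1842e-06 vs Keq = 2.7020e+05 ⇒ Q<K, forward
Step 1:
                  B         A
  I           1.349   0.01169
  C          -1.349     4.046
  E       2.4731e-04     4.058
  solve Keq expr → x = 1.349; check Q = 2.7020e+05
Then add 1.421 M of A.
Step 2:
                  B         A
  I       2.4731e-04     5.479
  C       3.6104e-04 -0.001083
  E       6.0834e-04     5.478
  solve Keq expr → x = -3.6104e-04; check Q = 2.7020e+05
Then add 0.04702 M of B.
Step 3:
                  B         A
  I         0.04763     5.478
  C        -0.04697    0.1409
  E       6.5651e-04     5.619
  solve Keq expr → x = 0.04697; check Q = 2.7020e+05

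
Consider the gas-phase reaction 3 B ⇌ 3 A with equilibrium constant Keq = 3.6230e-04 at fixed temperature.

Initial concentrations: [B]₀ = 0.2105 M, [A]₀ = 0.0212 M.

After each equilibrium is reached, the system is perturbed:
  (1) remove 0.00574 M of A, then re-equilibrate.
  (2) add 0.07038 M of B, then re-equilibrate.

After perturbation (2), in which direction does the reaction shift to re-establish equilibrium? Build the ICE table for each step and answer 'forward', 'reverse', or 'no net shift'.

Q₀ = 0.001022 vs Keq = 3.6230e-04 ⇒ Q>K, reverse
Step 1:
                   B          A
  Initial     0.2105     0.0212
  Change    0.005781  -0.005781
  Equil       0.2163    0.01542
  solve Keq expr → x = -0.001927; check Q = 3.6230e-04
Then remove 0.00574 M of A.
Step 2:
                   B          A
  Initial     0.2163   0.009679
  Change   -0.005358   0.005358
  Equil       0.2109    0.01504
  solve Keq expr → x = 0.001786; check Q = 3.6230e-04
Then add 0.07038 M of B.
Step 3:
                   B          A
  Initial     0.2813    0.01504
  Change   -0.004683   0.004683
  Equil       0.2766    0.01972
  solve Keq expr → x = 0.001561; check Q = 3.6230e-04

Direction: forward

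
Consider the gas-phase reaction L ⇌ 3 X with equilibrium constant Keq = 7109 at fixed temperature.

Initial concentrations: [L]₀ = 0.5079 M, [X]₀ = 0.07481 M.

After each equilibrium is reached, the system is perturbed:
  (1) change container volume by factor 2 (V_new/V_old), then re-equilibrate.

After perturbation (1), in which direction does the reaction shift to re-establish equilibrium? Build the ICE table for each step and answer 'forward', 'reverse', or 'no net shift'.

Q₀ = 8.2433e-04 vs Keq = 7109 ⇒ Q<K, forward
Step 1:
                  L         X
  Initial    0.5079   0.07481
  Change    -0.5073     1.522
  Equil   5.7271e-04     1.597
  solve Keq expr → x = 0.5073; check Q = 7109
Then change container volume by factor 2 (V_new/V_old).
Step 2:
                  L         X
  Initial 2.8636e-04    0.7984
  Change  -2.1459e-04 6.4378e-04
  Equil   7.1762e-05     0.799
  solve Keq expr → x = 2.1459e-04; check Q = 7109

Direction: forward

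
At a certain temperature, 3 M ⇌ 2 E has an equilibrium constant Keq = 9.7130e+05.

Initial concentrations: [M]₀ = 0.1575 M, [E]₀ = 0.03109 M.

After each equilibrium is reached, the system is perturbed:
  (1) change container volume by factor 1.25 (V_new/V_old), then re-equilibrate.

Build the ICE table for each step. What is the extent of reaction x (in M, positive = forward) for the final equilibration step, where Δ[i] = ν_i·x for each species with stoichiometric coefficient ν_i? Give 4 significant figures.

Q₀ = 0.2474 vs Keq = 9.7130e+05 ⇒ Q<K, forward
Step 1:
                   M          E
  init        0.1575    0.03109
  Δ          -0.1549     0.1032
  eq        0.002648     0.1343
  solve Keq expr → x = 0.05162; check Q = 9.7130e+05
Then change container volume by factor 1.25 (V_new/V_old).
Step 2:
                   M          E
  init      0.002119     0.1075
  Δ       1.6207e-04 -1.0805e-04
  eq        0.002281     0.1074
  solve Keq expr → x = -5.4024e-05; check Q = 9.7130e+05

x = -5.4024e-05 M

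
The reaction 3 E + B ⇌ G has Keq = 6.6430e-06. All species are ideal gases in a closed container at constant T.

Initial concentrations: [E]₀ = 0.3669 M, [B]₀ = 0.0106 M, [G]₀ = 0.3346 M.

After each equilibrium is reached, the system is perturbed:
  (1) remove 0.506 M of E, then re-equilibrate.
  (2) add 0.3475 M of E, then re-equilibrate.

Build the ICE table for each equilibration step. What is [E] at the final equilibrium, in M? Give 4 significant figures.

Q₀ = 639.1 vs Keq = 6.6430e-06 ⇒ Q>K, reverse
Step 1:
                  E         B         G
  init       0.3669    0.0106    0.3346
  Δ           1.004    0.3346   -0.3346
  eq          1.371    0.3452 5.9052e-06
  solve Keq expr → x = -0.3346; check Q = 6.6430e-06
Then remove 0.506 M of E.
Step 2:
                  E         B         G
  init       0.8647    0.3452 5.9052e-06
  Δ       1.3268e-05 4.4227e-06 -4.4227e-06
  eq         0.8647    0.3452 1.4826e-06
  solve Keq expr → x = -4.4227e-06; check Q = 6.6430e-06
Then add 0.3475 M of E.
Step 3:
                  E         B         G
  init        1.212    0.3452 1.4826e-06
  Δ       -7.8057e-06 -2.6019e-06 2.6019e-06
  eq          1.212    0.3452 4.0845e-06
  solve Keq expr → x = 2.6019e-06; check Q = 6.6430e-06

[E]_eq = 1.212 M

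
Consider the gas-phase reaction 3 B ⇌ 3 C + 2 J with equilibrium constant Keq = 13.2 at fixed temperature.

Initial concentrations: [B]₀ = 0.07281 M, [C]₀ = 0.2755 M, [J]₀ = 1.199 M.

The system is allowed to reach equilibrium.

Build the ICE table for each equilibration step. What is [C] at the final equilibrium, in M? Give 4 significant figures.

[C]_eq = 0.2368 M

Q₀ = 77.88 vs Keq = 13.2 ⇒ Q>K, reverse
Step 1:
                    B           C           J
  I           0.07281      0.2755       1.199
  C           0.03866    -0.03866    -0.02578
  E            0.1115      0.2368       1.173
  solve Keq expr → x = -0.01289; check Q = 13.2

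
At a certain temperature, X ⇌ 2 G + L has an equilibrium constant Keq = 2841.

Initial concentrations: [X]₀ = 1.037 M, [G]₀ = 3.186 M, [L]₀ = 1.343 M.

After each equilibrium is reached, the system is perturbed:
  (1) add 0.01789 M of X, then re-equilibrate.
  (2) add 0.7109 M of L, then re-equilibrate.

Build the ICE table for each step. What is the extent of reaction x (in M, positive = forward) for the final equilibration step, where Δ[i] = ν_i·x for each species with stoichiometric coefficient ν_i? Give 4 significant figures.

x = -0.00668 M

Q₀ = 13.15 vs Keq = 2841 ⇒ Q<K, forward
Step 1:
                   X          G          L
  init         1.037      3.186      1.343
  Δ           -1.014      2.029      1.014
  eq         0.02257      5.215      2.357
  solve Keq expr → x = 1.014; check Q = 2841
Then add 0.01789 M of X.
Step 2:
                   X          G          L
  init       0.04046      5.215      2.357
  Δ         -0.01742    0.03484    0.01742
  eq         0.02304       5.25      2.375
  solve Keq expr → x = 0.01742; check Q = 2841
Then add 0.7109 M of L.
Step 3:
                   X          G          L
  init       0.02304       5.25      3.086
  Δ          0.00668   -0.01336   -0.00668
  eq         0.02972      5.236      3.079
  solve Keq expr → x = -0.00668; check Q = 2841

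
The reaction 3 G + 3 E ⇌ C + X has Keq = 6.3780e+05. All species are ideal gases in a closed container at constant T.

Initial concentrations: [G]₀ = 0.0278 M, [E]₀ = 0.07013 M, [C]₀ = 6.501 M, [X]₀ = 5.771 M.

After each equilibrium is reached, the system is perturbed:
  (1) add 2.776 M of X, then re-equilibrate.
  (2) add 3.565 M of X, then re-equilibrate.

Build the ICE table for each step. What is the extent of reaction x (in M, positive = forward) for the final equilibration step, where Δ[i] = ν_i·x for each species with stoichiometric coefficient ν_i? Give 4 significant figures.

Q₀ = 5.0627e+09 vs Keq = 6.3780e+05 ⇒ Q>K, reverse
Step 1:
                   G          E          C          X
  Initial     0.0278    0.07013      6.501      5.771
  Change      0.1488     0.1488   -0.04961   -0.04961
  Equil       0.1766      0.219      6.451      5.721
  solve Keq expr → x = -0.04961; check Q = 6.3780e+05
Then add 2.776 M of X.
Step 2:
                   G          E          C          X
  Initial     0.1766      0.219      6.451      8.497
  Change     0.01329    0.01329  -0.004429  -0.004429
  Equil       0.1899     0.2323      6.447      8.493
  solve Keq expr → x = -0.004429; check Q = 6.3780e+05
Then add 3.565 M of X.
Step 3:
                   G          E          C          X
  Initial     0.1899     0.2323      6.447      12.06
  Change     0.01254    0.01254  -0.004179  -0.004179
  Equil       0.2025     0.2448      6.443      12.05
  solve Keq expr → x = -0.004179; check Q = 6.3780e+05

x = -0.004179 M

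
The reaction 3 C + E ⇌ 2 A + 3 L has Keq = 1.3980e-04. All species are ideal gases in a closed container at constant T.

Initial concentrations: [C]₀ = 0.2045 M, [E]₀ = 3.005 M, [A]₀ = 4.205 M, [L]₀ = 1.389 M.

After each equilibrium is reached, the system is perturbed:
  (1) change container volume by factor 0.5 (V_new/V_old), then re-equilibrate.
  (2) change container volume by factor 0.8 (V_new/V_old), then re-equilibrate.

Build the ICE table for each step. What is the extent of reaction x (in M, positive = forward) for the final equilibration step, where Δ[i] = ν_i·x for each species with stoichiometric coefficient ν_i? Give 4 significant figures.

x = -0.002514 M

Q₀ = 1844 vs Keq = 1.3980e-04 ⇒ Q>K, reverse
Step 1:
                  C         E         A         L
  I          0.2045     3.005     4.205     1.389
  C           1.335    0.4449   -0.8898    -1.335
  E           1.539      3.45     3.315   0.05429
  solve Keq expr → x = -0.4449; check Q = 1.3980e-04
Then change container volume by factor 0.5 (V_new/V_old).
Step 2:
                  C         E         A         L
  I           3.078       6.9      6.63    0.1086
  C         0.02164  0.007213  -0.01443  -0.02164
  E             3.1     6.907     6.616   0.08694
  solve Keq expr → x = -0.007213; check Q = 1.3980e-04
Then change container volume by factor 0.8 (V_new/V_old).
Step 3:
                  C         E         A         L
  I           3.875     8.634      8.27    0.1087
  C        0.007543  0.002514 -0.005029 -0.007543
  E           3.883     8.636     8.265    0.1011
  solve Keq expr → x = -0.002514; check Q = 1.3980e-04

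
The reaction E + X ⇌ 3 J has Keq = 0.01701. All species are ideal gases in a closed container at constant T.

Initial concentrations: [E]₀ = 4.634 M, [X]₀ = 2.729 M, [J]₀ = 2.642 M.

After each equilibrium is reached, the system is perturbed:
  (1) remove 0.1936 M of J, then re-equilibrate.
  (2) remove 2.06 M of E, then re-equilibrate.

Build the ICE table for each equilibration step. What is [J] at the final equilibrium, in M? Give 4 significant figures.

Q₀ = 1.458 vs Keq = 0.01701 ⇒ Q>K, reverse
Step 1:
                   E          X          J
  Initial      4.634      2.729      2.642
  Change      0.6564     0.6564     -1.969
  Equil         5.29      3.385     0.6729
  solve Keq expr → x = -0.6564; check Q = 0.01701
Then remove 0.1936 M of J.
Step 2:
                   E          X          J
  Initial       5.29      3.385     0.4793
  Change    -0.06227   -0.06227     0.1868
  Equil        5.228      3.323     0.6661
  solve Keq expr → x = 0.06227; check Q = 0.01701
Then remove 2.06 M of E.
Step 3:
                   E          X          J
  Initial      3.168      3.323     0.6661
  Change     0.03288    0.03288   -0.09863
  Equil        3.201      3.356     0.5675
  solve Keq expr → x = -0.03288; check Q = 0.01701

[J]_eq = 0.5675 M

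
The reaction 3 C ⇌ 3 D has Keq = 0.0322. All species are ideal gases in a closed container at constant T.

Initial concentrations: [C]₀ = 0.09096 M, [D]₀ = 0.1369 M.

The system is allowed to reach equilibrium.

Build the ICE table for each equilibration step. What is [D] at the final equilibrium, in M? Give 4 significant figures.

Q₀ = 3.409 vs Keq = 0.0322 ⇒ Q>K, reverse
Step 1:
                    C           D
  init        0.09096      0.1369
  Δ            0.0819     -0.0819
  eq           0.1729       0.055
  solve Keq expr → x = -0.0273; check Q = 0.0322

[D]_eq = 0.055 M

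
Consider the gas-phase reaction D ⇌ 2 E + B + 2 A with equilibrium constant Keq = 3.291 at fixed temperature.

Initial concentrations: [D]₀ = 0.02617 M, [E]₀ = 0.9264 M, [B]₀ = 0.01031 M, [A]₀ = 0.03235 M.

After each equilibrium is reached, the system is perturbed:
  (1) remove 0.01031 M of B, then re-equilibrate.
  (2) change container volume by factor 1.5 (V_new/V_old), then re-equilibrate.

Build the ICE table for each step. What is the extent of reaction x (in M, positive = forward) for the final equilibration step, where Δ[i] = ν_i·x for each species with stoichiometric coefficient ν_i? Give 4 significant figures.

Q₀ = 3.5383e-04 vs Keq = 3.291 ⇒ Q<K, forward
Step 1:
                   D          E          B          A
  init       0.02617     0.9264    0.01031    0.03235
  Δ         -0.02609    0.05219    0.02609    0.05219
  eq      7.5707e-05     0.9786     0.0364    0.08454
  solve Keq expr → x = 0.02609; check Q = 3.291
Then remove 0.01031 M of B.
Step 2:
                   D          E          B          A
  init    7.5707e-05     0.9786    0.02609    0.08454
  Δ       -2.1337e-05 4.2674e-05 2.1337e-05 4.2674e-05
  eq      5.4370e-05     0.9786    0.02612    0.08458
  solve Keq expr → x = 2.1337e-05; check Q = 3.291
Then change container volume by factor 1.5 (V_new/V_old).
Step 3:
                   D          E          B          A
  init    3.6247e-05     0.6524    0.01741    0.05639
  Δ       -2.9059e-05 5.8118e-05 2.9059e-05 5.8118e-05
  eq      7.1879e-06     0.6525    0.01744    0.05645
  solve Keq expr → x = 2.9059e-05; check Q = 3.291

x = 2.9059e-05 M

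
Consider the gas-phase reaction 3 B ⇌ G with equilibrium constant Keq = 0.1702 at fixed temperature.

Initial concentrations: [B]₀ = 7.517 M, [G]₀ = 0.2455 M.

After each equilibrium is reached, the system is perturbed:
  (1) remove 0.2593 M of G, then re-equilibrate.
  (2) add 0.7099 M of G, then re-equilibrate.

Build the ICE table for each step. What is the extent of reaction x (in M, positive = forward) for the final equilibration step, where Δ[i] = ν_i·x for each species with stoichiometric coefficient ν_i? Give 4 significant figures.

x = -0.07806 M

Q₀ = 5.7799e-04 vs Keq = 0.1702 ⇒ Q<K, forward
Step 1:
                   B          G
  I            7.517     0.2455
  C           -5.246      1.749
  E            2.271      1.994
  solve Keq expr → x = 1.749; check Q = 0.1702
Then remove 0.2593 M of G.
Step 2:
                   B          G
  I            2.271      1.735
  C         -0.09055    0.03018
  E            2.181      1.765
  solve Keq expr → x = 0.03018; check Q = 0.1702
Then add 0.7099 M of G.
Step 3:
                   B          G
  I            2.181      2.475
  C           0.2342   -0.07806
  E            2.415      2.397
  solve Keq expr → x = -0.07806; check Q = 0.1702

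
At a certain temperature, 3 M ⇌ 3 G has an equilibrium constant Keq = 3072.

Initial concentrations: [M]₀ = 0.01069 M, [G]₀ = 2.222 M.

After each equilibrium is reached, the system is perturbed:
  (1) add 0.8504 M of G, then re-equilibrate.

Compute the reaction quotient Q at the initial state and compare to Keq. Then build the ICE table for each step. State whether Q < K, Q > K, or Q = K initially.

Q₀ = 8.9805e+06 vs Keq = 3072 ⇒ Q>K, reverse
Step 1:
                    M           G
  init        0.01069       2.222
  Δ             0.133      -0.133
  eq           0.1437       2.089
  solve Keq expr → x = -0.04434; check Q = 3072
Then add 0.8504 M of G.
Step 2:
                    M           G
  init         0.1437       2.939
  Δ           0.05473    -0.05473
  eq           0.1984       2.885
  solve Keq expr → x = -0.01824; check Q = 3072

Q₀ = 8.9805e+06; Q > K (proceeds reverse)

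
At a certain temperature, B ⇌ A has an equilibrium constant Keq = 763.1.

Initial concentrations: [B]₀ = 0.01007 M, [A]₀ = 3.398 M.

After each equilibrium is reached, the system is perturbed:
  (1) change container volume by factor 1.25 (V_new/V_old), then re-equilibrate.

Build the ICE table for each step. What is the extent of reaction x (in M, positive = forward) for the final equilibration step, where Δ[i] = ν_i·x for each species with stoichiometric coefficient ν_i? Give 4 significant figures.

Q₀ = 337.4 vs Keq = 763.1 ⇒ Q<K, forward
Step 1:
                   B          A
  Initial    0.01007      3.398
  Change    -0.00561    0.00561
  Equil      0.00446      3.404
  solve Keq expr → x = 0.00561; check Q = 763.1
Then change container volume by factor 1.25 (V_new/V_old).
Step 2:
                   B          A
  Initial   0.003568      2.723
  Change           0          0
  Equil     0.003568      2.723
  solve Keq expr → x = 0; check Q = 763.1

x = 0 M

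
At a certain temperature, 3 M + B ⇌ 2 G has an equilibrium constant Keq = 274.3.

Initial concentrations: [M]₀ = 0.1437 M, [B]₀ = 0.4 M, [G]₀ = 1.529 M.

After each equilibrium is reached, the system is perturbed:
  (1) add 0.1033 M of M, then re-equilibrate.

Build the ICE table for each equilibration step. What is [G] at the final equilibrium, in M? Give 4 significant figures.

Q₀ = 1970 vs Keq = 274.3 ⇒ Q>K, reverse
Step 1:
                   M          B          G
  I           0.1437        0.4      1.529
  C            0.116    0.03866   -0.07733
  E           0.2597     0.4387      1.452
  solve Keq expr → x = -0.03866; check Q = 274.3
Then add 0.1033 M of M.
Step 2:
                   M          B          G
  I            0.363     0.4387      1.452
  C         -0.08984   -0.02995    0.05989
  E           0.2732     0.4087      1.512
  solve Keq expr → x = 0.02995; check Q = 274.3

[G]_eq = 1.512 M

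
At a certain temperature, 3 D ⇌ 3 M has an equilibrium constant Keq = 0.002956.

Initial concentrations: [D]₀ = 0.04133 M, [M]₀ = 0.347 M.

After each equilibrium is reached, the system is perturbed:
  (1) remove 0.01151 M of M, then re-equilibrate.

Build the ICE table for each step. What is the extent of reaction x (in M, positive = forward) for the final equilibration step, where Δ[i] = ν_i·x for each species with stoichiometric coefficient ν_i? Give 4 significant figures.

Q₀ = 591.8 vs Keq = 0.002956 ⇒ Q>K, reverse
Step 1:
                  D         M
  I         0.04133     0.347
  C          0.2983   -0.2983
  E          0.3396   0.04874
  solve Keq expr → x = -0.09942; check Q = 0.002956
Then remove 0.01151 M of M.
Step 2:
                  D         M
  I          0.3396   0.03723
  C        -0.01007   0.01007
  E          0.3295   0.04729
  solve Keq expr → x = 0.003355; check Q = 0.002956

x = 0.003355 M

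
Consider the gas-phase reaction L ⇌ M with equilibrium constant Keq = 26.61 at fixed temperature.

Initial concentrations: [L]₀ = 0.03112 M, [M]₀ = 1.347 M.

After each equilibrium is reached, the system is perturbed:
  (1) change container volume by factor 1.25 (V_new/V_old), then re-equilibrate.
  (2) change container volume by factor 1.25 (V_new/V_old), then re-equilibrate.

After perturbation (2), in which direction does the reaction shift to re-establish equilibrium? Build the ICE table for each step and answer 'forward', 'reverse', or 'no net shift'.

Q₀ = 43.28 vs Keq = 26.61 ⇒ Q>K, reverse
Step 1:
                   L          M
  Initial    0.03112      1.347
  Change     0.01879   -0.01879
  Equil      0.04991      1.328
  solve Keq expr → x = -0.01879; check Q = 26.61
Then change container volume by factor 1.25 (V_new/V_old).
Step 2:
                   L          M
  Initial    0.03993      1.063
  Change           0          0
  Equil      0.03993      1.063
  solve Keq expr → x = 0; check Q = 26.61
Then change container volume by factor 1.25 (V_new/V_old).
Step 3:
                   L          M
  Initial    0.03194     0.8501
  Change           0          0
  Equil      0.03194     0.8501
  solve Keq expr → x = 0; check Q = 26.61

Direction: no net shift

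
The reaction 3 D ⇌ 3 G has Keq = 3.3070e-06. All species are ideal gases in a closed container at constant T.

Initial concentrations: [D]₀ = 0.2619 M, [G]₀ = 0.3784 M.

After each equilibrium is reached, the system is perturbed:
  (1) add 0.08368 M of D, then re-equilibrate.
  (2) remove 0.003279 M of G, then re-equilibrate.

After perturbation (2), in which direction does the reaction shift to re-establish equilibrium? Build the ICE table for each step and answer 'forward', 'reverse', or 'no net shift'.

Q₀ = 3.016 vs Keq = 3.3070e-06 ⇒ Q>K, reverse
Step 1:
                   D          G
  init        0.2619     0.3784
  Δ            0.369     -0.369
  eq          0.6309     0.0094
  solve Keq expr → x = -0.123; check Q = 3.3070e-06
Then add 0.08368 M of D.
Step 2:
                   D          G
  init        0.7146     0.0094
  Δ        -0.001228   0.001228
  eq          0.7134    0.01063
  solve Keq expr → x = 4.0947e-04; check Q = 3.3070e-06
Then remove 0.003279 M of G.
Step 3:
                   D          G
  init        0.7134   0.007349
  Δ        -0.003231   0.003231
  eq          0.7101    0.01058
  solve Keq expr → x = 0.001077; check Q = 3.3070e-06

Direction: forward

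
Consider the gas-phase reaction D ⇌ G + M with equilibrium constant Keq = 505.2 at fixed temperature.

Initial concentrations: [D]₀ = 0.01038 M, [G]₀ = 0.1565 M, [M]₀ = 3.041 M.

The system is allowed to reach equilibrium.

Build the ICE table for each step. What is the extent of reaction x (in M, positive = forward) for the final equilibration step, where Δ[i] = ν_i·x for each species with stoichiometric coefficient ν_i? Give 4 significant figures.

x = 0.009378 M

Q₀ = 45.85 vs Keq = 505.2 ⇒ Q<K, forward
Step 1:
                    D           G           M
  I           0.01038      0.1565       3.041
  C         -0.009378    0.009378    0.009378
  E          0.001002      0.1659        3.05
  solve Keq expr → x = 0.009378; check Q = 505.2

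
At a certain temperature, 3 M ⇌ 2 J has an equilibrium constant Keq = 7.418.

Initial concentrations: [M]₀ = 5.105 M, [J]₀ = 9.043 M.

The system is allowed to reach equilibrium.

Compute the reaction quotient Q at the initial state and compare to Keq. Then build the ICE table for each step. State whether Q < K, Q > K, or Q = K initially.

Q₀ = 0.6147 vs Keq = 7.418 ⇒ Q<K, forward
Step 1:
                   M          J
  I            5.105      9.043
  C           -2.603      1.735
  E            2.502      10.78
  solve Keq expr → x = 0.8677; check Q = 7.418

Q₀ = 0.6147; Q < K (proceeds forward)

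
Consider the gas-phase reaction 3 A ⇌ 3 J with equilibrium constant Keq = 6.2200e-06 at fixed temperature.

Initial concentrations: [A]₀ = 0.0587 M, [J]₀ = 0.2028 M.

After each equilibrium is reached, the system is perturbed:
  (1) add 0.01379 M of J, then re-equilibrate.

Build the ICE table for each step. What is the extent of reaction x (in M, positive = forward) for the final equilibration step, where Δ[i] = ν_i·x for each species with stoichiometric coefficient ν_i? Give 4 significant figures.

Q₀ = 41.24 vs Keq = 6.2200e-06 ⇒ Q>K, reverse
Step 1:
                  A         J
  Initial    0.0587    0.2028
  Change     0.1981   -0.1981
  Equil      0.2568  0.004722
  solve Keq expr → x = -0.06603; check Q = 6.2200e-06
Then add 0.01379 M of J.
Step 2:
                  A         J
  Initial    0.2568   0.01851
  Change    0.01354  -0.01354
  Equil      0.2703  0.004971
  solve Keq expr → x = -0.004514; check Q = 6.2200e-06

x = -0.004514 M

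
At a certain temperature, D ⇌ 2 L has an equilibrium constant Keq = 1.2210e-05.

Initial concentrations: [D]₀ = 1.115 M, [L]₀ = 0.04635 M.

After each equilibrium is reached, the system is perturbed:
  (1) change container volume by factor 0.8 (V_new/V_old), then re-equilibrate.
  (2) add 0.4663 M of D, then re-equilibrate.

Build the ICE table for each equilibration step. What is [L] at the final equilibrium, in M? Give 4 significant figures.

Q₀ = 0.001927 vs Keq = 1.2210e-05 ⇒ Q>K, reverse
Step 1:
                   D          L
  Initial      1.115    0.04635
  Change     0.02131   -0.04263
  Equil        1.136   0.003725
  solve Keq expr → x = -0.02131; check Q = 1.2210e-05
Then change container volume by factor 0.8 (V_new/V_old).
Step 2:
                   D          L
  Initial       1.42   0.004656
  Change  2.4560e-04 -4.9119e-04
  Equil        1.421   0.004165
  solve Keq expr → x = -2.4560e-04; check Q = 1.2210e-05
Then add 0.4663 M of D.
Step 3:
                   D          L
  Initial      1.887   0.004165
  Change  -3.1735e-04 6.3469e-04
  Equil        1.887     0.0048
  solve Keq expr → x = 3.1735e-04; check Q = 1.2210e-05

[L]_eq = 0.0048 M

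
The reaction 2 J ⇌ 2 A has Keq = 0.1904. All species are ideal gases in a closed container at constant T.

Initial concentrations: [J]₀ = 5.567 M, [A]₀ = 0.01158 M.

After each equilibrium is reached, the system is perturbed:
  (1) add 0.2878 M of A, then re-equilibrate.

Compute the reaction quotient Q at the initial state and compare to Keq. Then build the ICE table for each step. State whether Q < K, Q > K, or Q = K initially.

Q₀ = 4.3269e-06 vs Keq = 0.1904 ⇒ Q<K, forward
Step 1:
                    J           A
  I             5.567     0.01158
  C            -1.683       1.683
  E             3.884       1.695
  solve Keq expr → x = 0.8416; check Q = 0.1904
Then add 0.2878 M of A.
Step 2:
                    J           A
  I             3.884       1.983
  C            0.2004     -0.2004
  E             4.084       1.782
  solve Keq expr → x = -0.1002; check Q = 0.1904

Q₀ = 4.3269e-06; Q < K (proceeds forward)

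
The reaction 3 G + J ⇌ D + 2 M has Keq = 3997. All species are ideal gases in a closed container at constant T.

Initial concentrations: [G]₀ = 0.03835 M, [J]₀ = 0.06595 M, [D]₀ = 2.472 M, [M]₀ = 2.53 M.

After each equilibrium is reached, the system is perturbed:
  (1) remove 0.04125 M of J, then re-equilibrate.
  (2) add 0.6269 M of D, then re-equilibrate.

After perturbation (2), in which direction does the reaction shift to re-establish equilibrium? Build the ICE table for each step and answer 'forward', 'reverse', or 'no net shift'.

Q₀ = 4.2538e+06 vs Keq = 3997 ⇒ Q>K, reverse
Step 1:
                   G          J          D          M
  Initial    0.03835    0.06595      2.472       2.53
  Change      0.2448     0.0816    -0.0816    -0.1632
  Equil       0.2832     0.1476       2.39      2.367
  solve Keq expr → x = -0.0816; check Q = 3997
Then remove 0.04125 M of J.
Step 2:
                   G          J          D          M
  Initial     0.2832     0.1063       2.39      2.367
  Change     0.02358   0.007859  -0.007859   -0.01572
  Equil       0.3067     0.1142      2.383      2.351
  solve Keq expr → x = -0.007859; check Q = 3997
Then add 0.6269 M of D.
Step 3:
                   G          J          D          M
  Initial     0.3067     0.1142      3.009      2.351
  Change     0.01793   0.005975  -0.005975   -0.01195
  Equil       0.3247     0.1201      3.003      2.339
  solve Keq expr → x = -0.005975; check Q = 3997

Direction: reverse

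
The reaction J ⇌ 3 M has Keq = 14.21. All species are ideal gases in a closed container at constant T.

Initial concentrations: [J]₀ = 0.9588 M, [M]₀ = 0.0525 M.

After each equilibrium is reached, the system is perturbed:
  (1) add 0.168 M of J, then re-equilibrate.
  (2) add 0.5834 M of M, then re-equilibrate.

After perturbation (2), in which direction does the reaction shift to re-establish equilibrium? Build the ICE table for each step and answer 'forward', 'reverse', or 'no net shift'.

Direction: reverse

Q₀ = 1.5092e-04 vs Keq = 14.21 ⇒ Q<K, forward
Step 1:
                  J         M
  init       0.9588    0.0525
  Δ         -0.5712     1.714
  eq         0.3876     1.766
  solve Keq expr → x = 0.5712; check Q = 14.21
Then add 0.168 M of J.
Step 2:
                  J         M
  init       0.5556     1.766
  Δ        -0.05318    0.1595
  eq         0.5024     1.926
  solve Keq expr → x = 0.05318; check Q = 14.21
Then add 0.5834 M of M.
Step 3:
                  J         M
  init       0.5024     2.509
  Δ          0.1398   -0.4193
  eq         0.6422      2.09
  solve Keq expr → x = -0.1398; check Q = 14.21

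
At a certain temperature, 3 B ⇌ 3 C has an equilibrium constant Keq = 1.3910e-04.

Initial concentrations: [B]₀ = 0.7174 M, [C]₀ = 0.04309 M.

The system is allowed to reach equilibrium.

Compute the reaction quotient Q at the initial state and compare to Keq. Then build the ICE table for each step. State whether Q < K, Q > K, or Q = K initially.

Q₀ = 2.1669e-04; Q > K (proceeds reverse)

Q₀ = 2.1669e-04 vs Keq = 1.3910e-04 ⇒ Q>K, reverse
Step 1:
                  B         C
  I          0.7174   0.04309
  C        0.005627 -0.005627
  E           0.723   0.03746
  solve Keq expr → x = -0.001876; check Q = 1.3910e-04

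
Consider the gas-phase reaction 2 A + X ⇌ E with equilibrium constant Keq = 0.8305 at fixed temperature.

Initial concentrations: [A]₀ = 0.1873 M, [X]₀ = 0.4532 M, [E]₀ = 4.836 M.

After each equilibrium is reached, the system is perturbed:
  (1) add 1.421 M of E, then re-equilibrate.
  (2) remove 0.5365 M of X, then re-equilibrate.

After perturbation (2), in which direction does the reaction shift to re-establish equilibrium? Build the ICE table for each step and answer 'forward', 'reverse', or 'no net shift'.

Q₀ = 304.2 vs Keq = 0.8305 ⇒ Q>K, reverse
Step 1:
                   A          X          E
  Initial     0.1873     0.4532      4.836
  Change       1.721     0.8607    -0.8607
  Equil        1.909      1.314      3.975
  solve Keq expr → x = -0.8607; check Q = 0.8305
Then add 1.421 M of E.
Step 2:
                   A          X          E
  Initial      1.909      1.314      5.396
  Change      0.2102     0.1051    -0.1051
  Equil        2.119      1.419      5.291
  solve Keq expr → x = -0.1051; check Q = 0.8305
Then remove 0.5365 M of X.
Step 3:
                   A          X          E
  Initial      2.119     0.8825      5.291
  Change      0.3174     0.1587    -0.1587
  Equil        2.436      1.041      5.133
  solve Keq expr → x = -0.1587; check Q = 0.8305

Direction: reverse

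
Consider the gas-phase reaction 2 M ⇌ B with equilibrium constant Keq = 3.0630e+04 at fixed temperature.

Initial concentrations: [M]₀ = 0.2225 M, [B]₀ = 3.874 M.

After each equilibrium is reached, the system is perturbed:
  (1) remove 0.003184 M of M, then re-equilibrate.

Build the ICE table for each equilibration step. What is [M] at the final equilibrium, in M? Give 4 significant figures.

[M]_eq = 0.0114 M

Q₀ = 78.25 vs Keq = 3.0630e+04 ⇒ Q<K, forward
Step 1:
                  M         B
  Initial    0.2225     3.874
  Change    -0.2111    0.1056
  Equil      0.0114      3.98
  solve Keq expr → x = 0.1056; check Q = 3.0630e+04
Then remove 0.003184 M of M.
Step 2:
                  M         B
  Initial  0.008214      3.98
  Change   0.003182 -0.001591
  Equil      0.0114     3.978
  solve Keq expr → x = -0.001591; check Q = 3.0630e+04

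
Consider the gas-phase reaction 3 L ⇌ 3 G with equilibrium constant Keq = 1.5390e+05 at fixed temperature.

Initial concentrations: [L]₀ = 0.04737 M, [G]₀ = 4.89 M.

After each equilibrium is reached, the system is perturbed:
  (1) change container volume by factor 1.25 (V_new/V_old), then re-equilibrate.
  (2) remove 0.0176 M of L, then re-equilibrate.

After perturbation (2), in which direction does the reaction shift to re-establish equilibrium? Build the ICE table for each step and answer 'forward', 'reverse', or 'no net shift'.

Q₀ = 1.1001e+06 vs Keq = 1.5390e+05 ⇒ Q>K, reverse
Step 1:
                   L          G
  I          0.04737       4.89
  C          0.04308   -0.04308
  E          0.09045      4.847
  solve Keq expr → x = -0.01436; check Q = 1.5390e+05
Then change container volume by factor 1.25 (V_new/V_old).
Step 2:
                   L          G
  I          0.07236      3.878
  C                0          0
  E          0.07236      3.878
  solve Keq expr → x = 0; check Q = 1.5390e+05
Then remove 0.0176 M of L.
Step 3:
                   L          G
  I          0.05476      3.878
  C          0.01728   -0.01728
  E          0.07203       3.86
  solve Keq expr → x = -0.005759; check Q = 1.5390e+05

Direction: reverse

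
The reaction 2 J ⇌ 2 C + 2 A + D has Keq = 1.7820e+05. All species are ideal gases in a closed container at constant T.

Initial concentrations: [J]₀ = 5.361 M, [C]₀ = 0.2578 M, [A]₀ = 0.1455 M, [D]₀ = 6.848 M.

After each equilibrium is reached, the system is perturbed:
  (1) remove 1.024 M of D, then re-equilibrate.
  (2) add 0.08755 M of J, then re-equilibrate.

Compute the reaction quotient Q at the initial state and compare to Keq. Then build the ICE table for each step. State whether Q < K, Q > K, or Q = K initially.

Q₀ = 3.3525e-04; Q < K (proceeds forward)

Q₀ = 3.3525e-04 vs Keq = 1.7820e+05 ⇒ Q<K, forward
Step 1:
                  J         C         A         D
  Initial     5.361    0.2578    0.1455     6.848
  Change     -5.153     5.153     5.153     2.576
  Equil      0.2085      5.41     5.298     9.424
  solve Keq expr → x = 2.576; check Q = 1.7820e+05
Then remove 1.024 M of D.
Step 2:
                  J         C         A         D
  Initial    0.2085      5.41     5.298       8.4
  Change   -0.01079   0.01079   0.01079  0.005396
  Equil      0.1977     5.421     5.309     8.406
  solve Keq expr → x = 0.005396; check Q = 1.7820e+05
Then add 0.08755 M of J.
Step 3:
                  J         C         A         D
  Initial    0.2852     5.421     5.309     8.406
  Change   -0.08104   0.08104   0.08104   0.04052
  Equil      0.2042     5.502      5.39     8.446
  solve Keq expr → x = 0.04052; check Q = 1.7820e+05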